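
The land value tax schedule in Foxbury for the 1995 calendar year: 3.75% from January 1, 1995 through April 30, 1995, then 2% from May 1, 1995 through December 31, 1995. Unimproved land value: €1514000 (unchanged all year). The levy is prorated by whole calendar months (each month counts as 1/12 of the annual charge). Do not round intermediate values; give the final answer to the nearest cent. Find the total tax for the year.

€39111.67

January 1 – April 30, 1995: 4 months at 3.75% → €1514000 × 3.75% × 4/12 = €18925.0000
May 1 – December 31, 1995: 8 months at 2% → €1514000 × 2% × 8/12 = €20186.6667
Total = €39111.6667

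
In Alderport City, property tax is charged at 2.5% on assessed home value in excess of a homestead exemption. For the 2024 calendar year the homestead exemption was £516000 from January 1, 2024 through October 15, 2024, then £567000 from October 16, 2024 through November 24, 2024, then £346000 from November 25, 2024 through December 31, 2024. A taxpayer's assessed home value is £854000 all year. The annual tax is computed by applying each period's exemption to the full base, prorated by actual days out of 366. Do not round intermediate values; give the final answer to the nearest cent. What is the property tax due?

£8740.30

January 1 – October 15, 2024: 289 days, exemption £516000 → (£854000 − £516000) × 2.5% × 289/366 = £6672.2678
October 16 – November 24, 2024: 40 days, exemption £567000 → (£854000 − £567000) × 2.5% × 40/366 = £784.1530
November 25 – December 31, 2024: 37 days, exemption £346000 → (£854000 − £346000) × 2.5% × 37/366 = £1283.8798
Total = £8740.3005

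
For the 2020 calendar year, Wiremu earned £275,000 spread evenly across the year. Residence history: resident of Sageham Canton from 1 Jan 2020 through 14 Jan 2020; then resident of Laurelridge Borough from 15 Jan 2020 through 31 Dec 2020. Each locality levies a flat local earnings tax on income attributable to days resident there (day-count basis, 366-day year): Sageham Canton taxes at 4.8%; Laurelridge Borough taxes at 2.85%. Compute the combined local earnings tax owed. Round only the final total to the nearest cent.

£8,042.62

Sageham Canton, 1 Jan – 14 Jan 2020: 14 days → £275,000 × 4.8% × 14/366 = £504.9180
Laurelridge Borough, 15 Jan – 31 Dec 2020: 352 days → £275,000 × 2.85% × 352/366 = £7,537.7049
Total = £8,042.6230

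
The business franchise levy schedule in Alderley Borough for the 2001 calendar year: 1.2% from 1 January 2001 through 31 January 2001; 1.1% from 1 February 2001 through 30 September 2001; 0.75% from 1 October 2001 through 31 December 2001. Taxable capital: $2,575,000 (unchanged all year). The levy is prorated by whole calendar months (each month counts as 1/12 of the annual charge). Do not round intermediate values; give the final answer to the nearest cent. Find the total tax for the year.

1 January – 31 January 2001: 1 month at 1.2% → $2,575,000 × 1.2% × 1/12 = $2,575.0000
1 February – 30 September 2001: 8 months at 1.1% → $2,575,000 × 1.1% × 8/12 = $18,883.3333
1 October – 31 December 2001: 3 months at 0.75% → $2,575,000 × 0.75% × 3/12 = $4,828.1250
Total = $26,286.4583

$26,286.46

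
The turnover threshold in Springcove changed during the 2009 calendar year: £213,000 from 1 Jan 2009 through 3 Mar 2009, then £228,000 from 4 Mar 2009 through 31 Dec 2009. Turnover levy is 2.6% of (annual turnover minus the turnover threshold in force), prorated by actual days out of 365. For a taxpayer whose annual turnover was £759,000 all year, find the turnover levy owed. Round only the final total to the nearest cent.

£13,872.25

1 Jan – 3 Mar 2009: 62 days, exemption £213,000 → (£759,000 − £213,000) × 2.6% × 62/365 = £2,411.3753
4 Mar – 31 Dec 2009: 303 days, exemption £228,000 → (£759,000 − £228,000) × 2.6% × 303/365 = £11,460.8712
Total = £13,872.2466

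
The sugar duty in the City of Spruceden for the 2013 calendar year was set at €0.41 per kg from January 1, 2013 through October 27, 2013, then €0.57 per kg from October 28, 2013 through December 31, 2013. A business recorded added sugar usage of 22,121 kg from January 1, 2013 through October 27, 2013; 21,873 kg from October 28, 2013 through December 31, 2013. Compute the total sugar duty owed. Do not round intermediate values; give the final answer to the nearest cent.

€21,537.22

January 1 – October 27, 2013: 22,121 kg at €0.41/kg → €9,069.61
October 28 – December 31, 2013: 21,873 kg at €0.57/kg → €12,467.61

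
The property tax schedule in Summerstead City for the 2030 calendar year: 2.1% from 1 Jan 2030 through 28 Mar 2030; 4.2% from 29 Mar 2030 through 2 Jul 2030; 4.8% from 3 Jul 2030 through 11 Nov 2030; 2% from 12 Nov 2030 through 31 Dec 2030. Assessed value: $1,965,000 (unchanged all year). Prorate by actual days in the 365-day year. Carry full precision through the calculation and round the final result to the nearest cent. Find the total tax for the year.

1 Jan – 28 Mar 2030: 87 days at 2.1% → $1,965,000 × 2.1% × 87/365 = $9,835.7671
29 Mar – 2 Jul 2030: 96 days at 4.2% → $1,965,000 × 4.2% × 96/365 = $21,706.5205
3 Jul – 11 Nov 2030: 132 days at 4.8% → $1,965,000 × 4.8% × 132/365 = $34,110.2466
12 Nov – 31 Dec 2030: 50 days at 2% → $1,965,000 × 2% × 50/365 = $5,383.5616
Total = $71,036.0959

$71,036.10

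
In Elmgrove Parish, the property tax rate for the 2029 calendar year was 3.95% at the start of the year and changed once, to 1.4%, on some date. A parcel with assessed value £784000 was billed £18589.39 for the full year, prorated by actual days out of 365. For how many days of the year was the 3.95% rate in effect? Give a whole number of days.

Let d = days at the first rate; then 365 − d days at the second rate.
£784000 × [3.95%·d + 1.4%·(365−d)] / 365 = £18589.39
Solving gives d = 139, so the new rate took effect on May 20, 2029.

139 days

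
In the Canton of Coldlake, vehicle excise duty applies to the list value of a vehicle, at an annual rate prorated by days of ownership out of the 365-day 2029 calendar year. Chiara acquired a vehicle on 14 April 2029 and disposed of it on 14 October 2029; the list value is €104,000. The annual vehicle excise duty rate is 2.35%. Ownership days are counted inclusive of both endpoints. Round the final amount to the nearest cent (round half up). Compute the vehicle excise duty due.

€1,232.04

Days held (14 April – 14 October 2029): 184 out of 365
Tax = €104,000 × 2.35% × 184/365 = €1,232.0438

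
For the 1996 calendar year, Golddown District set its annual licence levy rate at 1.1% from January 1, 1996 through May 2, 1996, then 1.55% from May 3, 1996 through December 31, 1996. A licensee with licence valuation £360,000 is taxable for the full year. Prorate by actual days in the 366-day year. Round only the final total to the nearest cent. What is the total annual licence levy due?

January 1 – May 2, 1996: 123 days at 1.1% → £360,000 × 1.1% × 123/366 = £1,330.8197
May 3 – December 31, 1996: 243 days at 1.55% → £360,000 × 1.55% × 243/366 = £3,704.7541
Total = £5,035.5738

£5,035.57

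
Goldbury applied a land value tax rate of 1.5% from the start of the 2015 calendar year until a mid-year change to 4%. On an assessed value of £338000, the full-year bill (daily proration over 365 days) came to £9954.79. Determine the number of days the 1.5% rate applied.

154 days

Let d = days at the first rate; then 365 − d days at the second rate.
£338000 × [1.5%·d + 4%·(365−d)] / 365 = £9954.79
Solving gives d = 154, so the new rate took effect on 4 Jun 2015.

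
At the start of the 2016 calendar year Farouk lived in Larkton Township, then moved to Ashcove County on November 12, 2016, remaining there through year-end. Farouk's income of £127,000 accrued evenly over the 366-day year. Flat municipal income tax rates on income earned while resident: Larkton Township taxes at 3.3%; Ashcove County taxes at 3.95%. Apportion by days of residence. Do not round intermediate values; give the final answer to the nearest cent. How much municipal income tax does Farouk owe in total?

£4,303.77

Larkton Township, January 1 – November 11, 2016: 316 days → £127,000 × 3.3% × 316/366 = £3,618.4590
Ashcove County, November 12 – December 31, 2016: 50 days → £127,000 × 3.95% × 50/366 = £685.3142
Total = £4,303.7732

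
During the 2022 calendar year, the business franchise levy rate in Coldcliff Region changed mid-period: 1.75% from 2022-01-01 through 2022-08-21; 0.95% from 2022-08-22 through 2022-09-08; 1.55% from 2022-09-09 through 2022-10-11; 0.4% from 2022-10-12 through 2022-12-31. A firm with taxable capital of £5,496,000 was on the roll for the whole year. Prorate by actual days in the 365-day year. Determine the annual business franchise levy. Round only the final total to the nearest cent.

£76,552.50

2022-01-01 to 2022-08-21: 233 days at 1.75% → £5,496,000 × 1.75% × 233/365 = £61,397.0959
2022-08-22 to 2022-09-08: 18 days at 0.95% → £5,496,000 × 0.95% × 18/365 = £2,574.8384
2022-09-09 to 2022-10-11: 33 days at 1.55% → £5,496,000 × 1.55% × 33/365 = £7,701.9288
2022-10-12 to 2022-12-31: 81 days at 0.4% → £5,496,000 × 0.4% × 81/365 = £4,878.6411
Total = £76,552.5041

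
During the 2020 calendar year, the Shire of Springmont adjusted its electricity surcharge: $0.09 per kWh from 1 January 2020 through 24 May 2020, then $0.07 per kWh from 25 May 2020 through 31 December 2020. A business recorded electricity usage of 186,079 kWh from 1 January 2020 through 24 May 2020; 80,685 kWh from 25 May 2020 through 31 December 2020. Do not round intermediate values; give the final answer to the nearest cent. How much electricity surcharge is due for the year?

$22,395.06

1 January – 24 May 2020: 186,079 kWh at $0.09/kWh → $16,747.11
25 May – 31 December 2020: 80,685 kWh at $0.07/kWh → $5,647.95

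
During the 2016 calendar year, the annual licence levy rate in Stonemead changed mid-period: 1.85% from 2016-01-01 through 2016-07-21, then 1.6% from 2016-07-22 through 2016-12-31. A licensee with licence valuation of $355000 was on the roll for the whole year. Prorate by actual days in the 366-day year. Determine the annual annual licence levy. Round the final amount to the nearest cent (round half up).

2016-01-01 to 2016-07-21: 203 days at 1.85% → $355000 × 1.85% × 203/366 = $3642.6298
2016-07-22 to 2016-12-31: 163 days at 1.6% → $355000 × 1.6% × 163/366 = $2529.6175
Total = $6172.2473

$6172.25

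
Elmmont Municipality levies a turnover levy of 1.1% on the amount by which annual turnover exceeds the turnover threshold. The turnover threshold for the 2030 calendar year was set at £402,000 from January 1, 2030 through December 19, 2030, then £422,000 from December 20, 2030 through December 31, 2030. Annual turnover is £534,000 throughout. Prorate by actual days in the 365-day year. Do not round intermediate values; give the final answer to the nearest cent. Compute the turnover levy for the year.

£1,444.77

January 1 – December 19, 2030: 353 days, exemption £402,000 → (£534,000 − £402,000) × 1.1% × 353/365 = £1,404.2630
December 20 – December 31, 2030: 12 days, exemption £422,000 → (£534,000 − £422,000) × 1.1% × 12/365 = £40.5041
Total = £1,444.7671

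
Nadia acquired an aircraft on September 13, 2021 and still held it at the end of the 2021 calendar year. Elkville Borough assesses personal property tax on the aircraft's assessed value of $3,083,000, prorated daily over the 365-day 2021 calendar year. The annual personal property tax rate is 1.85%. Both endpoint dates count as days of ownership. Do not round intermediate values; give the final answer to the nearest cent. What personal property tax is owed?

$17,188.78

Days held (September 13 – December 31, 2021): 110 out of 365
Tax = $3,083,000 × 1.85% × 110/365 = $17,188.7808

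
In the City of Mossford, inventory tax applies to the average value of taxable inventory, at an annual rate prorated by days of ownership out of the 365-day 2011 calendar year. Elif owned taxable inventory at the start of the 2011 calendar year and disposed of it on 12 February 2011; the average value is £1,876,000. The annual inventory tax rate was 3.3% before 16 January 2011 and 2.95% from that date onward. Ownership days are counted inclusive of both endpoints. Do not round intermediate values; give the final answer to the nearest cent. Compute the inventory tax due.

£6,789.58

1 January – 15 January 2011: 15 days at 3.3% → £1,876,000 × 3.3% × 15/365 = £2,544.1644
16 January – 12 February 2011: 28 days at 2.95% → £1,876,000 × 2.95% × 28/365 = £4,245.4137
Total = £6,789.5781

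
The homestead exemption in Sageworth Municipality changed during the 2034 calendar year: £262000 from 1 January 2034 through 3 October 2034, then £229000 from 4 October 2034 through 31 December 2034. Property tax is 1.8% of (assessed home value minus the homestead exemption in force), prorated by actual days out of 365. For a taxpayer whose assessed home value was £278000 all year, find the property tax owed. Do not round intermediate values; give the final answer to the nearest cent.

1 January – 3 October 2034: 276 days, exemption £262000 → (£278000 − £262000) × 1.8% × 276/365 = £217.7753
4 October – 31 December 2034: 89 days, exemption £229000 → (£278000 − £229000) × 1.8% × 89/365 = £215.0630
Total = £432.8384

£432.84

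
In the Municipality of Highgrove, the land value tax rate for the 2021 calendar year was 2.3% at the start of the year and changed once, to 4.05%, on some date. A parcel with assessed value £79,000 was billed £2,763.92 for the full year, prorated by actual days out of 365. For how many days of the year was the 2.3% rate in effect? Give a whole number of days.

Let d = days at the first rate; then 365 − d days at the second rate.
£79,000 × [2.3%·d + 4.05%·(365−d)] / 365 = £2,763.92
Solving gives d = 115, so the new rate took effect on 26 April 2021.

115 days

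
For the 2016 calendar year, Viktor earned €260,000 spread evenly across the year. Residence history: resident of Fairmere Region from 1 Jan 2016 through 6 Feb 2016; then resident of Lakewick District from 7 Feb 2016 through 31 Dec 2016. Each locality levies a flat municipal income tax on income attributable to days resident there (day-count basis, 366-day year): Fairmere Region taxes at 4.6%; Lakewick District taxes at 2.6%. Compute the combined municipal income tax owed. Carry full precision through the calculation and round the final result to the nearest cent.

Fairmere Region, 1 Jan – 6 Feb 2016: 37 days → €260,000 × 4.6% × 37/366 = €1,209.0710
Lakewick District, 7 Feb – 31 Dec 2016: 329 days → €260,000 × 2.6% × 329/366 = €6,076.6120
Total = €7,285.6831

€7,285.68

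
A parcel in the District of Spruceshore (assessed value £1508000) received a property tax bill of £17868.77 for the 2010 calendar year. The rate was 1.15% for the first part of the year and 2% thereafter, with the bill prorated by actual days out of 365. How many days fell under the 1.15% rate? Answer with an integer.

Let d = days at the first rate; then 365 − d days at the second rate.
£1508000 × [1.15%·d + 2%·(365−d)] / 365 = £17868.77
Solving gives d = 350, so the new rate took effect on 17 December 2010.

350 days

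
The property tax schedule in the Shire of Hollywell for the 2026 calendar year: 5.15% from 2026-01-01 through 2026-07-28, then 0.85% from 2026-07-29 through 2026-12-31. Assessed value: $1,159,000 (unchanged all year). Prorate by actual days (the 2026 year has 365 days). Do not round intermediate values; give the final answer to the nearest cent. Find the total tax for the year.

$38,388.30

2026-01-01 to 2026-07-28: 209 days at 5.15% → $1,159,000 × 5.15% × 209/365 = $34,177.7986
2026-07-29 to 2026-12-31: 156 days at 0.85% → $1,159,000 × 0.85% × 156/365 = $4,210.5041
Total = $38,388.3027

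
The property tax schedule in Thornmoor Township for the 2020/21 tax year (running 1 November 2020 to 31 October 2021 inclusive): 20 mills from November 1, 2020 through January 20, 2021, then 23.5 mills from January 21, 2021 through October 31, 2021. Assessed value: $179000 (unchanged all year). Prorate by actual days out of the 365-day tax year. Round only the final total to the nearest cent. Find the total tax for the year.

November 1, 2020 – January 20, 2021: 81 days at 20 mills → $179000 × 2% × 81/365 = $794.4658
January 21 – October 31, 2021: 284 days at 23.5 mills → $179000 × 2.35% × 284/365 = $3273.0027
Total = $4067.4685

$4067.47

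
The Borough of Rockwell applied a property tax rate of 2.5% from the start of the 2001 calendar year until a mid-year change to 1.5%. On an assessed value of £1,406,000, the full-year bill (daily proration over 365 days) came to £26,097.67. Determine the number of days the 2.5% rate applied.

Let d = days at the first rate; then 365 − d days at the second rate.
£1,406,000 × [2.5%·d + 1.5%·(365−d)] / 365 = £26,097.67
Solving gives d = 130, so the new rate took effect on 11 May 2001.

130 days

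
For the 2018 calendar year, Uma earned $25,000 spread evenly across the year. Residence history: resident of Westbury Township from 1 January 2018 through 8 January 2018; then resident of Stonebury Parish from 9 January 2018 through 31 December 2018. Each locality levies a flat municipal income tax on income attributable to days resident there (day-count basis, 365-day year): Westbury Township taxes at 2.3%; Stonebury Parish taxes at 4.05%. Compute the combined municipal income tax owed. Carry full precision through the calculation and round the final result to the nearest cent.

Westbury Township, 1 January – 8 January 2018: 8 days → $25,000 × 2.3% × 8/365 = $12.6027
Stonebury Parish, 9 January – 31 December 2018: 357 days → $25,000 × 4.05% × 357/365 = $990.3082
Total = $1,002.9110

$1,002.91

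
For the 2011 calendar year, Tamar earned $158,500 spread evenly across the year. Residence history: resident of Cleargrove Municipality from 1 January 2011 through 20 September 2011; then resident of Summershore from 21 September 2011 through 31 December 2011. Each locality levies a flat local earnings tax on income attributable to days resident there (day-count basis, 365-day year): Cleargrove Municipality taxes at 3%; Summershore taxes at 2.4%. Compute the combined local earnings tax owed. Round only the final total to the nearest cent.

Cleargrove Municipality, 1 January – 20 September 2011: 263 days → $158,500 × 3% × 263/365 = $3,426.2055
Summershore, 21 September – 31 December 2011: 102 days → $158,500 × 2.4% × 102/365 = $1,063.0356
Total = $4,489.2411

$4,489.24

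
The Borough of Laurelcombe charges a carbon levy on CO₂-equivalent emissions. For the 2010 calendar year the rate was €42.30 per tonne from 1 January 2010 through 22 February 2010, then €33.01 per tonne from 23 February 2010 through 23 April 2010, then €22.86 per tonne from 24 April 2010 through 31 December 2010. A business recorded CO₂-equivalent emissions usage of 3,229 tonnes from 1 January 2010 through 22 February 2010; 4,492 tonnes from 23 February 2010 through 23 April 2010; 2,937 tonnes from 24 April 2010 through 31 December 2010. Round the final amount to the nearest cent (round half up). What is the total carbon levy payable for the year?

€352,007.44

1 January – 22 February 2010: 3,229 tonnes at €42.30/tonne → €136,586.70
23 February – 23 April 2010: 4,492 tonnes at €33.01/tonne → €148,280.92
24 April – 31 December 2010: 2,937 tonnes at €22.86/tonne → €67,139.82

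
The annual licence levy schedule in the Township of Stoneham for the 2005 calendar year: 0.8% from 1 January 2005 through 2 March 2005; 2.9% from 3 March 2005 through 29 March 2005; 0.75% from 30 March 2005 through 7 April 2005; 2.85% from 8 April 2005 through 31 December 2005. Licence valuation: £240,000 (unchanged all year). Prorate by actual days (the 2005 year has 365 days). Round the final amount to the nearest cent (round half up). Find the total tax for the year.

1 January – 2 March 2005: 61 days at 0.8% → £240,000 × 0.8% × 61/365 = £320.8767
3 March – 29 March 2005: 27 days at 2.9% → £240,000 × 2.9% × 27/365 = £514.8493
30 March – 7 April 2005: 9 days at 0.75% → £240,000 × 0.75% × 9/365 = £44.3836
8 April – 31 December 2005: 268 days at 2.85% → £240,000 × 2.85% × 268/365 = £5,022.2466
Total = £5,902.3562

£5,902.36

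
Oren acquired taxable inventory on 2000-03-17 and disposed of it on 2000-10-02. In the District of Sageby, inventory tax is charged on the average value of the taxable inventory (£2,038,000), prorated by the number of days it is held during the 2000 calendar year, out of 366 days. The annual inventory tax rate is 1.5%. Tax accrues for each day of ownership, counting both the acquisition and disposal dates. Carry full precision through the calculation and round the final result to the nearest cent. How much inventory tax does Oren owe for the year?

£16,704.92

Days held (2000-03-17 to 2000-10-02): 200 out of 366
Tax = £2,038,000 × 1.5% × 200/366 = £16,704.9180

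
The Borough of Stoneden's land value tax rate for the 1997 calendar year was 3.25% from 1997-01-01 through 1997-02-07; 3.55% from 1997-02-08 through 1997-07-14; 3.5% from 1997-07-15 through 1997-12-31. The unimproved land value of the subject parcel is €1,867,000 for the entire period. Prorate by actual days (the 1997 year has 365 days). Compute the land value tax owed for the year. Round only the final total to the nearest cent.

1997-01-01 to 1997-02-07: 38 days at 3.25% → €1,867,000 × 3.25% × 38/365 = €6,317.1096
1997-02-08 to 1997-07-14: 157 days at 3.55% → €1,867,000 × 3.55% × 157/365 = €28,508.8342
1997-07-15 to 1997-12-31: 170 days at 3.5% → €1,867,000 × 3.5% × 170/365 = €30,434.6575
Total = €65,260.6014

€65,260.60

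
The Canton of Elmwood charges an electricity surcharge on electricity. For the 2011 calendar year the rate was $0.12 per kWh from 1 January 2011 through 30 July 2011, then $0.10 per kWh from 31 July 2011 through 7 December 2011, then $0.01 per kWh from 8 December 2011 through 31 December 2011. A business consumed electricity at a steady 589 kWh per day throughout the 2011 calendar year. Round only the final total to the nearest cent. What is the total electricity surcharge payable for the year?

1 January – 30 July 2011: 211 days × 589 kWh/day = 124,279 kWh at $0.12/kWh → $14,913.48
31 July – 7 December 2011: 130 days × 589 kWh/day = 76,570 kWh at $0.10/kWh → $7,657.00
8 December – 31 December 2011: 24 days × 589 kWh/day = 14,136 kWh at $0.01/kWh → $141.36

$22,711.84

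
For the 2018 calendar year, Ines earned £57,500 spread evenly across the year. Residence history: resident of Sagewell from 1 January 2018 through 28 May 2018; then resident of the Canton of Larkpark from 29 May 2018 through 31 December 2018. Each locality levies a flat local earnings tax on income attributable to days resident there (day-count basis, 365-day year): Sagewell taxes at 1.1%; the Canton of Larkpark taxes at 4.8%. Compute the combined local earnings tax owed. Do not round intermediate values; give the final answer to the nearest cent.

£1,897.34

Sagewell, 1 January – 28 May 2018: 148 days → £57,500 × 1.1% × 148/365 = £256.4658
The Canton of Larkpark, 29 May – 31 December 2018: 217 days → £57,500 × 4.8% × 217/365 = £1,640.8767
Total = £1,897.3425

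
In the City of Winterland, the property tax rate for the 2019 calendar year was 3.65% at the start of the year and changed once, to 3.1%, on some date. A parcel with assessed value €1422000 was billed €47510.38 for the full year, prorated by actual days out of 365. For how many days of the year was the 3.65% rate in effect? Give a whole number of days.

Let d = days at the first rate; then 365 − d days at the second rate.
€1422000 × [3.65%·d + 3.1%·(365−d)] / 365 = €47510.38
Solving gives d = 160, so the new rate took effect on 10 June 2019.

160 days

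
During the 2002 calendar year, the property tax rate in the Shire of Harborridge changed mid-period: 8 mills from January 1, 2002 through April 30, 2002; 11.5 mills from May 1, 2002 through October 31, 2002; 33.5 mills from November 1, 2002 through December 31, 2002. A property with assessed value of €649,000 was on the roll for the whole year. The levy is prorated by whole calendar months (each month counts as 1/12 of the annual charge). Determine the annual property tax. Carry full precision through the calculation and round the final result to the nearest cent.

January 1 – April 30, 2002: 4 months at 8 mills → €649,000 × 0.8% × 4/12 = €1,730.6667
May 1 – October 31, 2002: 6 months at 11.5 mills → €649,000 × 1.15% × 6/12 = €3,731.7500
November 1 – December 31, 2002: 2 months at 33.5 mills → €649,000 × 3.35% × 2/12 = €3,623.5833
Total = €9,086.0000

€9,086.00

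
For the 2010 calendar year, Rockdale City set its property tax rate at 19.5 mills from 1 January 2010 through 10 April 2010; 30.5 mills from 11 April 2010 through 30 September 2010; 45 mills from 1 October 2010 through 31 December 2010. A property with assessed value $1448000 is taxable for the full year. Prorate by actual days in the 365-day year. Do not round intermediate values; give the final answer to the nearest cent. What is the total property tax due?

$45092.31

1 January – 10 April 2010: 100 days at 19.5 mills → $1448000 × 1.95% × 100/365 = $7735.8904
11 April – 30 September 2010: 173 days at 30.5 mills → $1448000 × 3.05% × 173/365 = $20932.5260
1 October – 31 December 2010: 92 days at 45 mills → $1448000 × 4.5% × 92/365 = $16423.8904
Total = $45092.3068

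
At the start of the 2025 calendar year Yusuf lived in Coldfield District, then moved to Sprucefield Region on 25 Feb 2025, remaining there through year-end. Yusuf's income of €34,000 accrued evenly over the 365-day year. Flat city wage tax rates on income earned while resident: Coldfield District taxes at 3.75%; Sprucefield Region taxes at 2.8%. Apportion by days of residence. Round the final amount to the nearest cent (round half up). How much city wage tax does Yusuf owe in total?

€1,000.67

Coldfield District, 1 Jan – 24 Feb 2025: 55 days → €34,000 × 3.75% × 55/365 = €192.1233
Sprucefield Region, 25 Feb – 31 Dec 2025: 310 days → €34,000 × 2.8% × 310/365 = €808.5479
Total = €1,000.6712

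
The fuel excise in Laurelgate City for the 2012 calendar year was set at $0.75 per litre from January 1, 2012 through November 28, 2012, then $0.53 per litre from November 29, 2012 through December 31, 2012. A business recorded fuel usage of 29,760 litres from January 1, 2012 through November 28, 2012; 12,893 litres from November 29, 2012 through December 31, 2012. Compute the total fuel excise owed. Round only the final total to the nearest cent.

$29153.29

January 1 – November 28, 2012: 29,760 litres at $0.75/litre → $22320.00
November 29 – December 31, 2012: 12,893 litres at $0.53/litre → $6833.29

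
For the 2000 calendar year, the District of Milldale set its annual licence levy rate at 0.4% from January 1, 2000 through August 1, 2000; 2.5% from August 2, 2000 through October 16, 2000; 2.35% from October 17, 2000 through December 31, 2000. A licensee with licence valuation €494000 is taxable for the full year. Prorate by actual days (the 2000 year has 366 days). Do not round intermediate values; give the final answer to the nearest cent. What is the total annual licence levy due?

€6130.46

January 1 – August 1, 2000: 214 days at 0.4% → €494000 × 0.4% × 214/366 = €1155.3661
August 2 – October 16, 2000: 76 days at 2.5% → €494000 × 2.5% × 76/366 = €2564.4809
October 17 – December 31, 2000: 76 days at 2.35% → €494000 × 2.35% × 76/366 = €2410.6120
Total = €6130.4590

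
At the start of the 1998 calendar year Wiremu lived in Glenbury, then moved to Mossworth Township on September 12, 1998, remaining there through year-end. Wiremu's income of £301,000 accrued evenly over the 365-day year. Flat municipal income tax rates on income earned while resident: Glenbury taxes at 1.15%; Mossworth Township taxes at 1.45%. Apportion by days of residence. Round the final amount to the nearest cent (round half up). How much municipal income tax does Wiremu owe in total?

Glenbury, January 1 – September 11, 1998: 254 days → £301,000 × 1.15% × 254/365 = £2,408.8247
Mossworth Township, September 12 – December 31, 1998: 111 days → £301,000 × 1.45% × 111/365 = £1,327.2863
Total = £3,736.1110

£3,736.11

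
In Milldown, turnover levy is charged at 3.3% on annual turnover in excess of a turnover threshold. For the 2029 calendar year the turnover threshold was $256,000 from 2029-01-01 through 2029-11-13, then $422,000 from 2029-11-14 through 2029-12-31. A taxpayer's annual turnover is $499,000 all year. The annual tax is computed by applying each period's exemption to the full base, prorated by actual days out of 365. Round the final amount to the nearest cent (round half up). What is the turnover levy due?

2029-01-01 to 2029-11-13: 317 days, exemption $256,000 → ($499,000 − $256,000) × 3.3% × 317/365 = $6,964.4466
2029-11-14 to 2029-12-31: 48 days, exemption $422,000 → ($499,000 − $422,000) × 3.3% × 48/365 = $334.1589
Total = $7,298.6055

$7,298.61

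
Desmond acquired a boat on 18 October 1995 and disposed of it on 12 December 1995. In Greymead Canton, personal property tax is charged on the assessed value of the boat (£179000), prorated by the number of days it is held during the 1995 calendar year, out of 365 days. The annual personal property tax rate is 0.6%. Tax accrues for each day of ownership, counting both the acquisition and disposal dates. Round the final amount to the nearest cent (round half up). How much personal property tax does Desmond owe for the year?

Days held (18 October – 12 December 1995): 56 out of 365
Tax = £179000 × 0.6% × 56/365 = £164.7781

£164.78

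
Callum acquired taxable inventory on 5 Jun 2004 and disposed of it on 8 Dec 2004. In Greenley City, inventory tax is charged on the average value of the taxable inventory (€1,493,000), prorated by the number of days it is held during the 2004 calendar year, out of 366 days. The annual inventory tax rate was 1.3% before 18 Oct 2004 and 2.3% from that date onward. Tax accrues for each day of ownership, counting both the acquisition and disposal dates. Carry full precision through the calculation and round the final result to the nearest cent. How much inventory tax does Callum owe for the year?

€12,037.82

5 Jun – 17 Oct 2004: 135 days at 1.3% → €1,493,000 × 1.3% × 135/366 = €7,159.0574
18 Oct – 8 Dec 2004: 52 days at 2.3% → €1,493,000 × 2.3% × 52/366 = €4,878.7650
Total = €12,037.8224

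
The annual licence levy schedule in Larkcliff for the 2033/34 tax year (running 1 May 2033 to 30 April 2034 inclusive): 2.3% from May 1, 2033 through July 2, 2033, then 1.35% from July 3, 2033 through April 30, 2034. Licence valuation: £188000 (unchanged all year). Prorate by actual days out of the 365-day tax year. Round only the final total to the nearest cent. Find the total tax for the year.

May 1 – July 2, 2033: 63 days at 2.3% → £188000 × 2.3% × 63/365 = £746.3342
July 3, 2033 – April 30, 2034: 302 days at 1.35% → £188000 × 1.35% × 302/365 = £2099.9342
Total = £2846.2685

£2846.27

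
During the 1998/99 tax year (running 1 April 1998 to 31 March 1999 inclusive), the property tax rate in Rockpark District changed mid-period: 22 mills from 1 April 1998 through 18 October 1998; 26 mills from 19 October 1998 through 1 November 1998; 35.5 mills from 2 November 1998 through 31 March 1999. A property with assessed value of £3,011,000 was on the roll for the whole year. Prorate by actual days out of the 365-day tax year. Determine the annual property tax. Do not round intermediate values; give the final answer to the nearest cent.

£83,408.82

1 April – 18 October 1998: 201 days at 22 mills → £3,011,000 × 2.2% × 201/365 = £36,478.4712
19 October – 1 November 1998: 14 days at 26 mills → £3,011,000 × 2.6% × 14/365 = £3,002.7507
2 November 1998 – 31 March 1999: 150 days at 35.5 mills → £3,011,000 × 3.55% × 150/365 = £43,927.6027
Total = £83,408.8247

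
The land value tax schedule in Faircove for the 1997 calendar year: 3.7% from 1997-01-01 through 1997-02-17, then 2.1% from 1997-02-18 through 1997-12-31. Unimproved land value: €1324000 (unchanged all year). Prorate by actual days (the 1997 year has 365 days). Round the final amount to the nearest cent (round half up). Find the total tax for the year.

€30589.84

1997-01-01 to 1997-02-17: 48 days at 3.7% → €1324000 × 3.7% × 48/365 = €6442.2575
1997-02-18 to 1997-12-31: 317 days at 2.1% → €1324000 × 2.1% × 317/365 = €24147.5836
Total = €30589.8411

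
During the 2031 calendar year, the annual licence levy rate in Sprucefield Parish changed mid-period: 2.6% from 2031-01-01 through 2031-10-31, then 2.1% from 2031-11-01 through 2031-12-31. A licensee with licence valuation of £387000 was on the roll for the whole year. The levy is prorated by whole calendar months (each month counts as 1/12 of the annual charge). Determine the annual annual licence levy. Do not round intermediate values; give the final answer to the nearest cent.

2031-01-01 to 2031-10-31: 10 months at 2.6% → £387000 × 2.6% × 10/12 = £8385.0000
2031-11-01 to 2031-12-31: 2 months at 2.1% → £387000 × 2.1% × 2/12 = £1354.5000
Total = £9739.5000

£9739.50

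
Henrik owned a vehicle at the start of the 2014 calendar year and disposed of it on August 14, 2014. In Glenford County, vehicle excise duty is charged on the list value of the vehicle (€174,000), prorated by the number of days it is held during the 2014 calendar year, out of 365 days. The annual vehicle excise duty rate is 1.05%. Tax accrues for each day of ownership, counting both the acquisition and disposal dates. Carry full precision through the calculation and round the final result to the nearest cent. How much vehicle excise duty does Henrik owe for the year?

Days held (January 1 – August 14, 2014): 226 out of 365
Tax = €174,000 × 1.05% × 226/365 = €1,131.2384

€1,131.24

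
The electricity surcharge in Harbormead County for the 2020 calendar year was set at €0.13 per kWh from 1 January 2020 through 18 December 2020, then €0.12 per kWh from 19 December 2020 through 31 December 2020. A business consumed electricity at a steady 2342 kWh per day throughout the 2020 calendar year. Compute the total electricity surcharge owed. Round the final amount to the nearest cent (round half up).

1 January – 18 December 2020: 353 days × 2342 kWh/day = 826,726 kWh at €0.13/kWh → €107474.38
19 December – 31 December 2020: 13 days × 2342 kWh/day = 30,446 kWh at €0.12/kWh → €3653.52

€111127.90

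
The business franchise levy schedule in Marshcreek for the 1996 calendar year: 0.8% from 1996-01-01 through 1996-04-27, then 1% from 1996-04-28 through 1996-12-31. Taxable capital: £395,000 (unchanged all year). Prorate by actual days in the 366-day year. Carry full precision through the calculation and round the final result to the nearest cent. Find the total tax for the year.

1996-01-01 to 1996-04-27: 118 days at 0.8% → £395,000 × 0.8% × 118/366 = £1,018.7978
1996-04-28 to 1996-12-31: 248 days at 1% → £395,000 × 1% × 248/366 = £2,676.5027
Total = £3,695.3005

£3,695.30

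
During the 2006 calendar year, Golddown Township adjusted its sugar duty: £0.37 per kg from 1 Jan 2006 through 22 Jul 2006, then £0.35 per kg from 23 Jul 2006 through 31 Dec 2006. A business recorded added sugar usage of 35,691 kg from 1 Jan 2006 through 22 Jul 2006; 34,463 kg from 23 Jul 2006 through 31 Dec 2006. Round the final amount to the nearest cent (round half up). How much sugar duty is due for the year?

1 Jan – 22 Jul 2006: 35,691 kg at £0.37/kg → £13,205.67
23 Jul – 31 Dec 2006: 34,463 kg at £0.35/kg → £12,062.05

£25,267.72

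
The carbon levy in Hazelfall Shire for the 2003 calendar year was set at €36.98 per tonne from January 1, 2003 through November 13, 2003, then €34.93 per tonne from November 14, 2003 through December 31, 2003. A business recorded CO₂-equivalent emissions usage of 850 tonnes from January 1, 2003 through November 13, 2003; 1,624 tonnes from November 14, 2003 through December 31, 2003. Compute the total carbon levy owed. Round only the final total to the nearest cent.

January 1 – November 13, 2003: 850 tonnes at €36.98/tonne → €31,433.00
November 14 – December 31, 2003: 1,624 tonnes at €34.93/tonne → €56,726.32

€88,159.32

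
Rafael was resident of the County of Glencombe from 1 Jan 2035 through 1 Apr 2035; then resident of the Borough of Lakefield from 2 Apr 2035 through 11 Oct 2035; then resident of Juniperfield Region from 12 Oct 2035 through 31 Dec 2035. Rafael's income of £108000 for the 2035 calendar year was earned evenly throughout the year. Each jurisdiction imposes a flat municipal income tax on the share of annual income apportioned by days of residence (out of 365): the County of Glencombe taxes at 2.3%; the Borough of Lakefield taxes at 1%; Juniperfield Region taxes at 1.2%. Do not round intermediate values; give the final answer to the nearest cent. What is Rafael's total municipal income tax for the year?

The County of Glencombe, 1 Jan – 1 Apr 2035: 91 days → £108000 × 2.3% × 91/365 = £619.2986
The Borough of Lakefield, 2 Apr – 11 Oct 2035: 193 days → £108000 × 1% × 193/365 = £571.0685
Juniperfield Region, 12 Oct – 31 Dec 2035: 81 days → £108000 × 1.2% × 81/365 = £287.6055
Total = £1477.9726

£1477.97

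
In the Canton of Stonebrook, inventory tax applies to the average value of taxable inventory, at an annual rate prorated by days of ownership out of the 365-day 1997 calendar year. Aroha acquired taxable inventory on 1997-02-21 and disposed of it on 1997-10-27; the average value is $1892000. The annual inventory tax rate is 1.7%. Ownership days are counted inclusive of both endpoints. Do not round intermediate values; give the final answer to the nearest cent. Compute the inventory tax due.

$21942.02

Days held (1997-02-21 to 1997-10-27): 249 out of 365
Tax = $1892000 × 1.7% × 249/365 = $21942.0164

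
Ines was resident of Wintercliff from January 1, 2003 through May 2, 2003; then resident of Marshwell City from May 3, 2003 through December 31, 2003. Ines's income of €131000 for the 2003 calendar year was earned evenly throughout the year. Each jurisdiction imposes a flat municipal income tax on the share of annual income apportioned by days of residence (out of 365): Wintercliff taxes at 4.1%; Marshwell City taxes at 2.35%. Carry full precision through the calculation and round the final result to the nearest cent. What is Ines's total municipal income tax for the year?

€3844.76

Wintercliff, January 1 – May 2, 2003: 122 days → €131000 × 4.1% × 122/365 = €1795.2384
Marshwell City, May 3 – December 31, 2003: 243 days → €131000 × 2.35% × 243/365 = €2049.5219
Total = €3844.7603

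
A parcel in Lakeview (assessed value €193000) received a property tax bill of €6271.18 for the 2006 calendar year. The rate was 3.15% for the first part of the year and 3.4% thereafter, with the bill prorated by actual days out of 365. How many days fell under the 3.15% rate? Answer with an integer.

220 days

Let d = days at the first rate; then 365 − d days at the second rate.
€193000 × [3.15%·d + 3.4%·(365−d)] / 365 = €6271.18
Solving gives d = 220, so the new rate took effect on 9 August 2006.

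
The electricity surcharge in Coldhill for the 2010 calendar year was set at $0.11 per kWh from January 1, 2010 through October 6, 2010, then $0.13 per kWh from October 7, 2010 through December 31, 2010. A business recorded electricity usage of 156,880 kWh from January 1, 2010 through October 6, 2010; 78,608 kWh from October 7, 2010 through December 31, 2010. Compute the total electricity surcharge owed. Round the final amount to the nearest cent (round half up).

January 1 – October 6, 2010: 156,880 kWh at $0.11/kWh → $17,256.80
October 7 – December 31, 2010: 78,608 kWh at $0.13/kWh → $10,219.04

$27,475.84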